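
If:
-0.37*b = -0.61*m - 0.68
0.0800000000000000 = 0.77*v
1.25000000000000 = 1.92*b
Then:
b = 0.65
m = -0.72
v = 0.10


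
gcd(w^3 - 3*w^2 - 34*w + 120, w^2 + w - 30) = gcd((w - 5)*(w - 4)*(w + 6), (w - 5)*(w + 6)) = w^2 + w - 30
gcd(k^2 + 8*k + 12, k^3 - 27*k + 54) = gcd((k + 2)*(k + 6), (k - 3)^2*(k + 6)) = k + 6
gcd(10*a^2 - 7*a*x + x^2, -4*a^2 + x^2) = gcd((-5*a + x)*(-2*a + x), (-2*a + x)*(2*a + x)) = -2*a + x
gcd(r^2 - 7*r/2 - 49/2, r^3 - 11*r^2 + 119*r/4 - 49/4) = r - 7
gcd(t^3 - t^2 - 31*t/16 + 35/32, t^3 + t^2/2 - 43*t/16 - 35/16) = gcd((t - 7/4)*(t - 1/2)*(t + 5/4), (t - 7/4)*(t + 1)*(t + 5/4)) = t^2 - t/2 - 35/16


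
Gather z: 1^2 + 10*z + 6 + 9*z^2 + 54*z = 9*z^2 + 64*z + 7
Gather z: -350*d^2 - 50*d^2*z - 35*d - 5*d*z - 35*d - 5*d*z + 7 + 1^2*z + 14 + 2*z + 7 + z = -350*d^2 - 70*d + z*(-50*d^2 - 10*d + 4) + 28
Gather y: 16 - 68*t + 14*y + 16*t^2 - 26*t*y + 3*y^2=16*t^2 - 68*t + 3*y^2 + y*(14 - 26*t) + 16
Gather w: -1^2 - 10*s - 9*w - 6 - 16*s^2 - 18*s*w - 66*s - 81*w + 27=-16*s^2 - 76*s + w*(-18*s - 90) + 20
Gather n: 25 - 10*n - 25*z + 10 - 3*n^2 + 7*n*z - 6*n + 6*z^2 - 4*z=-3*n^2 + n*(7*z - 16) + 6*z^2 - 29*z + 35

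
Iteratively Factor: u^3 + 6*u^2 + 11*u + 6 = (u + 1)*(u^2 + 5*u + 6) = (u + 1)*(u + 2)*(u + 3)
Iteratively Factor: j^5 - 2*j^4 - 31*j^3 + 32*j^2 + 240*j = (j + 4)*(j^4 - 6*j^3 - 7*j^2 + 60*j) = (j - 5)*(j + 4)*(j^3 - j^2 - 12*j) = (j - 5)*(j - 4)*(j + 4)*(j^2 + 3*j) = j*(j - 5)*(j - 4)*(j + 4)*(j + 3)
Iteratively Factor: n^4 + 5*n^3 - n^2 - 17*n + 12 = (n - 1)*(n^3 + 6*n^2 + 5*n - 12) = (n - 1)*(n + 4)*(n^2 + 2*n - 3) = (n - 1)^2*(n + 4)*(n + 3)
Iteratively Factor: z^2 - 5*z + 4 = (z - 4)*(z - 1)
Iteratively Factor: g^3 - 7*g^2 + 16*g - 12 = (g - 2)*(g^2 - 5*g + 6) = (g - 3)*(g - 2)*(g - 2)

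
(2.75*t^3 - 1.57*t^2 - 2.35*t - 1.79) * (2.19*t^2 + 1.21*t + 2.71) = 6.0225*t^5 - 0.1108*t^4 + 0.4063*t^3 - 11.0183*t^2 - 8.5344*t - 4.8509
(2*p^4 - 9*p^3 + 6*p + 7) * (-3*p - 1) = -6*p^5 + 25*p^4 + 9*p^3 - 18*p^2 - 27*p - 7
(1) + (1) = 2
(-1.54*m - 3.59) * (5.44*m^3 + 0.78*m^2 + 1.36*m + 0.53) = -8.3776*m^4 - 20.7308*m^3 - 4.8946*m^2 - 5.6986*m - 1.9027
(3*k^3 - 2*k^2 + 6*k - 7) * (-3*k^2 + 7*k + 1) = -9*k^5 + 27*k^4 - 29*k^3 + 61*k^2 - 43*k - 7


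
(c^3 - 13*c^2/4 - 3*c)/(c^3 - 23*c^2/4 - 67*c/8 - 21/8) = 2*c*(c - 4)/(2*c^2 - 13*c - 7)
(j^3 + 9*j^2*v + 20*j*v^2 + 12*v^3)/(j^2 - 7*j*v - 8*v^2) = (-j^2 - 8*j*v - 12*v^2)/(-j + 8*v)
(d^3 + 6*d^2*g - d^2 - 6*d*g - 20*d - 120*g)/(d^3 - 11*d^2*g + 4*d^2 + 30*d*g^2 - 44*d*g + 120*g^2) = (d^2 + 6*d*g - 5*d - 30*g)/(d^2 - 11*d*g + 30*g^2)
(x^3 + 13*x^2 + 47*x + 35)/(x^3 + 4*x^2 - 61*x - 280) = (x + 1)/(x - 8)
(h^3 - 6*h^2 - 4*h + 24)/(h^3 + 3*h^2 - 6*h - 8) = (h^2 - 4*h - 12)/(h^2 + 5*h + 4)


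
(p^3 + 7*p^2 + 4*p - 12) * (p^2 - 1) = p^5 + 7*p^4 + 3*p^3 - 19*p^2 - 4*p + 12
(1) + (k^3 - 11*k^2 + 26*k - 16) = k^3 - 11*k^2 + 26*k - 15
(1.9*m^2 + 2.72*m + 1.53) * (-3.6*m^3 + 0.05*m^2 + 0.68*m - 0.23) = -6.84*m^5 - 9.697*m^4 - 4.08*m^3 + 1.4891*m^2 + 0.4148*m - 0.3519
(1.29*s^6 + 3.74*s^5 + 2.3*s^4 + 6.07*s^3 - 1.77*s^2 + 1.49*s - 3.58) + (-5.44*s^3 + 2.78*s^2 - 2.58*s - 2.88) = 1.29*s^6 + 3.74*s^5 + 2.3*s^4 + 0.63*s^3 + 1.01*s^2 - 1.09*s - 6.46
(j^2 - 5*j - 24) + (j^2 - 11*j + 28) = 2*j^2 - 16*j + 4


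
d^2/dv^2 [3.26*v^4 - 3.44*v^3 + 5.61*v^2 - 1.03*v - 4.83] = 39.12*v^2 - 20.64*v + 11.22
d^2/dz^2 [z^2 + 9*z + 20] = 2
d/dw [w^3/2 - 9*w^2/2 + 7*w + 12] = 3*w^2/2 - 9*w + 7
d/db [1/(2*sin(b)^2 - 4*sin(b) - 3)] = 4*(1 - sin(b))*cos(b)/(4*sin(b) + cos(2*b) + 2)^2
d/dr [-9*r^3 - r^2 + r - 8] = -27*r^2 - 2*r + 1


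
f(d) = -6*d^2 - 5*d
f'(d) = -12*d - 5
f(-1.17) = -2.36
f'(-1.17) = 9.04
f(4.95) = -171.76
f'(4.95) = -64.40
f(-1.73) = -9.31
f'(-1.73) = 15.76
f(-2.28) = -19.79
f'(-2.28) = 22.36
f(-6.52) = -222.46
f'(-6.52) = 73.24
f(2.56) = -52.12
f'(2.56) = -35.72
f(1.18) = -14.25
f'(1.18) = -19.16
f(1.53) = -21.70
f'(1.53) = -23.36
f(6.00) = -246.00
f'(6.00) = -77.00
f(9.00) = -531.00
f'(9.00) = -113.00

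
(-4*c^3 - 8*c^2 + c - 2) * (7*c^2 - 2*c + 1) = -28*c^5 - 48*c^4 + 19*c^3 - 24*c^2 + 5*c - 2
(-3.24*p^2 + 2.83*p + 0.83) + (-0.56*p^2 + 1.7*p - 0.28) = -3.8*p^2 + 4.53*p + 0.55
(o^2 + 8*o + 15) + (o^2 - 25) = 2*o^2 + 8*o - 10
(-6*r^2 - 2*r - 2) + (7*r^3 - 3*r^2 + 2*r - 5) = 7*r^3 - 9*r^2 - 7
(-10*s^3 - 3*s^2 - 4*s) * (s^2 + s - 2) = -10*s^5 - 13*s^4 + 13*s^3 + 2*s^2 + 8*s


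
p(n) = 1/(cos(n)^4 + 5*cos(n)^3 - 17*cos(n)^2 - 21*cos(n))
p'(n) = (4*sin(n)*cos(n)^3 + 15*sin(n)*cos(n)^2 - 34*sin(n)*cos(n) - 21*sin(n))/(cos(n)^4 + 5*cos(n)^3 - 17*cos(n)^2 - 21*cos(n))^2 = (4*cos(n)^3 + 15*cos(n)^2 - 34*cos(n) - 21)*sin(n)/((cos(n)^3 + 5*cos(n)^2 - 17*cos(n) - 21)^2*cos(n)^2)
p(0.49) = -0.04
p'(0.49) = -0.02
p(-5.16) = -0.08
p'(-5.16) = -0.21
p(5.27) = -0.07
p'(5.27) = 0.13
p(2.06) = 0.18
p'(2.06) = -0.06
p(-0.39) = -0.03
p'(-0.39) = 0.02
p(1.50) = -0.64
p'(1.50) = -9.46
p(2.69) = 0.47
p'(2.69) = 1.78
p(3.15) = 1179.02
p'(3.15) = -280460.64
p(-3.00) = 4.21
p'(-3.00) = -58.71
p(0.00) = -0.03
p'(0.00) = 0.00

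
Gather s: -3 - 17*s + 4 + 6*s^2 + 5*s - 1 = 6*s^2 - 12*s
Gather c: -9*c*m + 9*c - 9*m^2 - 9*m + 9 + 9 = c*(9 - 9*m) - 9*m^2 - 9*m + 18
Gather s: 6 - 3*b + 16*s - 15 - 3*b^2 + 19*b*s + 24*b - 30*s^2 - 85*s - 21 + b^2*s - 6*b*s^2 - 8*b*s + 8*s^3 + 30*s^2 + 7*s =-3*b^2 - 6*b*s^2 + 21*b + 8*s^3 + s*(b^2 + 11*b - 62) - 30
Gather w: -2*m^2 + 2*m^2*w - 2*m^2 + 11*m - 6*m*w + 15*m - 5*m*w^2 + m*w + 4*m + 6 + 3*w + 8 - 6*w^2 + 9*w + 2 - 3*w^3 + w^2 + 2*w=-4*m^2 + 30*m - 3*w^3 + w^2*(-5*m - 5) + w*(2*m^2 - 5*m + 14) + 16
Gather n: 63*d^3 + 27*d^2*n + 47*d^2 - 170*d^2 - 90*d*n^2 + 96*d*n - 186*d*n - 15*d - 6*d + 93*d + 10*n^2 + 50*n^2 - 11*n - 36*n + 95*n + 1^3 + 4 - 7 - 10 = 63*d^3 - 123*d^2 + 72*d + n^2*(60 - 90*d) + n*(27*d^2 - 90*d + 48) - 12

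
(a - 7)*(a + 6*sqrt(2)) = a^2 - 7*a + 6*sqrt(2)*a - 42*sqrt(2)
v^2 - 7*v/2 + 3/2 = (v - 3)*(v - 1/2)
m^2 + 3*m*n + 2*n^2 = (m + n)*(m + 2*n)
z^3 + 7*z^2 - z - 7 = (z - 1)*(z + 1)*(z + 7)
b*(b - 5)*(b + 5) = b^3 - 25*b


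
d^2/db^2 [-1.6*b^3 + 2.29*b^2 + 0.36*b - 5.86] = 4.58 - 9.6*b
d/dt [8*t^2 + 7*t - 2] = 16*t + 7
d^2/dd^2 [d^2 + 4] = 2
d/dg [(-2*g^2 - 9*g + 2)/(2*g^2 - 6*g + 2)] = (15*g^2 - 8*g - 3)/(2*(g^4 - 6*g^3 + 11*g^2 - 6*g + 1))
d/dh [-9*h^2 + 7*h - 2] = 7 - 18*h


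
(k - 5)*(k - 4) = k^2 - 9*k + 20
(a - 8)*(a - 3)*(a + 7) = a^3 - 4*a^2 - 53*a + 168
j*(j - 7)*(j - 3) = j^3 - 10*j^2 + 21*j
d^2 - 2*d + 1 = (d - 1)^2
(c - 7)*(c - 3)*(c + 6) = c^3 - 4*c^2 - 39*c + 126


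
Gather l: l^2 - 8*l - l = l^2 - 9*l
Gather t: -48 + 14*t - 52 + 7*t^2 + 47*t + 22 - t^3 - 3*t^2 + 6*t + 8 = -t^3 + 4*t^2 + 67*t - 70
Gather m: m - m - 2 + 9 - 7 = 0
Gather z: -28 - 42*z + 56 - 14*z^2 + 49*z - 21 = -14*z^2 + 7*z + 7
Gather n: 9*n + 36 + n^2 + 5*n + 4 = n^2 + 14*n + 40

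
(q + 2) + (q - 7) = 2*q - 5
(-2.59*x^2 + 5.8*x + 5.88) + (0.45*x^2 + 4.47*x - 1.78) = -2.14*x^2 + 10.27*x + 4.1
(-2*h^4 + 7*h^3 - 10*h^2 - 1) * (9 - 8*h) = 16*h^5 - 74*h^4 + 143*h^3 - 90*h^2 + 8*h - 9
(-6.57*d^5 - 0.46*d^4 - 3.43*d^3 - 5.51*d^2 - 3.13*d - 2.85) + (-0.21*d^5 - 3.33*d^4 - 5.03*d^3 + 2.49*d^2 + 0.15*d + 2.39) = -6.78*d^5 - 3.79*d^4 - 8.46*d^3 - 3.02*d^2 - 2.98*d - 0.46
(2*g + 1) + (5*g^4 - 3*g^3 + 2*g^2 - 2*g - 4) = 5*g^4 - 3*g^3 + 2*g^2 - 3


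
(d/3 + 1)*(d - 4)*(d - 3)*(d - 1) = d^4/3 - 5*d^3/3 - 5*d^2/3 + 15*d - 12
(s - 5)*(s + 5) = s^2 - 25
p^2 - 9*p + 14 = (p - 7)*(p - 2)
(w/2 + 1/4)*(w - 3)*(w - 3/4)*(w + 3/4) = w^4/2 - 5*w^3/4 - 33*w^2/32 + 45*w/64 + 27/64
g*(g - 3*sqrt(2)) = g^2 - 3*sqrt(2)*g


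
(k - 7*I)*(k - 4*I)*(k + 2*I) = k^3 - 9*I*k^2 - 6*k - 56*I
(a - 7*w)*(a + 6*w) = a^2 - a*w - 42*w^2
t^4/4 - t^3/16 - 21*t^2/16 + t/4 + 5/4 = (t/4 + 1/2)*(t - 2)*(t - 5/4)*(t + 1)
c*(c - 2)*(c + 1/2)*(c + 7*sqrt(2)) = c^4 - 3*c^3/2 + 7*sqrt(2)*c^3 - 21*sqrt(2)*c^2/2 - c^2 - 7*sqrt(2)*c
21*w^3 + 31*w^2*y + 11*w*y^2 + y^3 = (w + y)*(3*w + y)*(7*w + y)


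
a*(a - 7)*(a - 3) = a^3 - 10*a^2 + 21*a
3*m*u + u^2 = u*(3*m + u)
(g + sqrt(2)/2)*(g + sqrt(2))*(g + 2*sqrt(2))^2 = g^4 + 11*sqrt(2)*g^3/2 + 21*g^2 + 16*sqrt(2)*g + 8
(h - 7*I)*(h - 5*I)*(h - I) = h^3 - 13*I*h^2 - 47*h + 35*I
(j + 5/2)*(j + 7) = j^2 + 19*j/2 + 35/2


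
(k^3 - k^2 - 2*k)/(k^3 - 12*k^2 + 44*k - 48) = k*(k + 1)/(k^2 - 10*k + 24)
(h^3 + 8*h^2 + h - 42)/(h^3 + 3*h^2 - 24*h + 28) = (h + 3)/(h - 2)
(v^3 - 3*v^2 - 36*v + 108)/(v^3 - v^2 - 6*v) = (v^2 - 36)/(v*(v + 2))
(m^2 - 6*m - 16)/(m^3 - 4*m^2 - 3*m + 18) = (m - 8)/(m^2 - 6*m + 9)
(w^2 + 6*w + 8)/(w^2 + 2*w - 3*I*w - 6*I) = (w + 4)/(w - 3*I)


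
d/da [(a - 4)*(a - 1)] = 2*a - 5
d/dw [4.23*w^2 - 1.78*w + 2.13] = 8.46*w - 1.78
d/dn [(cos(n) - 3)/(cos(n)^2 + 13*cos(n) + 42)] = (cos(n)^2 - 6*cos(n) - 81)*sin(n)/(cos(n)^2 + 13*cos(n) + 42)^2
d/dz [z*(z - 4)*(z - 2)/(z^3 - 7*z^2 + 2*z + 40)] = (-z^2 - 20*z + 20)/(z^4 - 6*z^3 - 11*z^2 + 60*z + 100)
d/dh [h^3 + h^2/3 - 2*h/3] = 3*h^2 + 2*h/3 - 2/3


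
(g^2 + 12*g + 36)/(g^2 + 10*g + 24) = (g + 6)/(g + 4)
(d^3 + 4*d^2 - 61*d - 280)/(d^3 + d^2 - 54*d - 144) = (d^2 + 12*d + 35)/(d^2 + 9*d + 18)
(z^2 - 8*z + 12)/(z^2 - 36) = (z - 2)/(z + 6)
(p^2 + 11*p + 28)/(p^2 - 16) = (p + 7)/(p - 4)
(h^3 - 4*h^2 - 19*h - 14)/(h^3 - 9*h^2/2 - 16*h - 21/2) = 2*(h + 2)/(2*h + 3)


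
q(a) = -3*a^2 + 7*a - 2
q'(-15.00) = 97.00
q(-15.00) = -782.00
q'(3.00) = -11.00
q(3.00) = -8.00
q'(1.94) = -4.64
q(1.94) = 0.29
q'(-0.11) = 7.66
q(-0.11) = -2.81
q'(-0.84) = 12.04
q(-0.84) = -10.00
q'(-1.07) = 13.42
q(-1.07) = -12.92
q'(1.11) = 0.34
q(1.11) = 2.07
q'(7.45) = -37.70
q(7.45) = -116.36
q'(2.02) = -5.12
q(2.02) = -0.10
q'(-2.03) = 19.18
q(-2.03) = -28.57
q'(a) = 7 - 6*a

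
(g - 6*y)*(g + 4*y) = g^2 - 2*g*y - 24*y^2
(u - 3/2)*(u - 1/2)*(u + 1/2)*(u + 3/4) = u^4 - 3*u^3/4 - 11*u^2/8 + 3*u/16 + 9/32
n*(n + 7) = n^2 + 7*n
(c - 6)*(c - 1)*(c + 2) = c^3 - 5*c^2 - 8*c + 12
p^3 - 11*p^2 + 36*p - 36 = (p - 6)*(p - 3)*(p - 2)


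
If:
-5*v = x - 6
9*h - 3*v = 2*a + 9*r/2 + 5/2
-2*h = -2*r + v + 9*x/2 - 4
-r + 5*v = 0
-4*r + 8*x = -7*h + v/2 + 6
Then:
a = -6383/796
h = 137/199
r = 770/199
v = 154/199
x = 424/199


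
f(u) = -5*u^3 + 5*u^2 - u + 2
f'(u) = -15*u^2 + 10*u - 1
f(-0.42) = 3.67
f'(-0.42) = -7.85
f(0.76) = 1.93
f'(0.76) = -2.06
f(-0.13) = 2.23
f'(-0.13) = -2.55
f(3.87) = -216.79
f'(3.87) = -186.95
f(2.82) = -73.19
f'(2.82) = -92.09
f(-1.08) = 15.21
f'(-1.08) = -29.30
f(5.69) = -762.91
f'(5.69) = -429.74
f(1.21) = -0.75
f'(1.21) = -10.86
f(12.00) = -7930.00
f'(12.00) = -2041.00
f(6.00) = -904.00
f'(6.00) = -481.00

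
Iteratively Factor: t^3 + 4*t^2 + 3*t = (t + 1)*(t^2 + 3*t) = (t + 1)*(t + 3)*(t)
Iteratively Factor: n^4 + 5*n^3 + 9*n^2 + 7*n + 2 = (n + 1)*(n^3 + 4*n^2 + 5*n + 2) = (n + 1)^2*(n^2 + 3*n + 2) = (n + 1)^3*(n + 2)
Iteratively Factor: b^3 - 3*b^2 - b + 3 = (b - 1)*(b^2 - 2*b - 3) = (b - 1)*(b + 1)*(b - 3)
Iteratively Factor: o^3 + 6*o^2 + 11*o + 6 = (o + 2)*(o^2 + 4*o + 3) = (o + 1)*(o + 2)*(o + 3)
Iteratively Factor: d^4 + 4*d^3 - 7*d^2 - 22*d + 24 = (d - 2)*(d^3 + 6*d^2 + 5*d - 12) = (d - 2)*(d + 4)*(d^2 + 2*d - 3) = (d - 2)*(d + 3)*(d + 4)*(d - 1)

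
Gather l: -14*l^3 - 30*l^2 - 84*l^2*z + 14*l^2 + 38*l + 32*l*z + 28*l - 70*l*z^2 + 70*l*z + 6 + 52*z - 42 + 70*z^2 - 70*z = -14*l^3 + l^2*(-84*z - 16) + l*(-70*z^2 + 102*z + 66) + 70*z^2 - 18*z - 36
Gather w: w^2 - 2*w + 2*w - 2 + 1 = w^2 - 1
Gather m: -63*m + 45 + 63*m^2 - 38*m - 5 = 63*m^2 - 101*m + 40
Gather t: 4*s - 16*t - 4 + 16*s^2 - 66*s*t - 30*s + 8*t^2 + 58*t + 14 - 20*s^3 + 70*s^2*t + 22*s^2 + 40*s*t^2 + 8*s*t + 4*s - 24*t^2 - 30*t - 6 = -20*s^3 + 38*s^2 - 22*s + t^2*(40*s - 16) + t*(70*s^2 - 58*s + 12) + 4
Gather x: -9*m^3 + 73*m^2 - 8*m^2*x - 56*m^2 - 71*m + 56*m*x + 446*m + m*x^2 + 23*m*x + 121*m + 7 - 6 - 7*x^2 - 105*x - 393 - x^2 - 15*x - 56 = -9*m^3 + 17*m^2 + 496*m + x^2*(m - 8) + x*(-8*m^2 + 79*m - 120) - 448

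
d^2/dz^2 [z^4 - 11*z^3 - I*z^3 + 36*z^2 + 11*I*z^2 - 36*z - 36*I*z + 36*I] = 12*z^2 + 6*z*(-11 - I) + 72 + 22*I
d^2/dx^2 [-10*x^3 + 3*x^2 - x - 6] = 6 - 60*x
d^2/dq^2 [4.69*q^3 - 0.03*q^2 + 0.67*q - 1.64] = 28.14*q - 0.06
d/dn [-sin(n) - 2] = -cos(n)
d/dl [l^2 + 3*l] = 2*l + 3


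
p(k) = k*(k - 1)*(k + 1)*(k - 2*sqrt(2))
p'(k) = k*(k - 1)*(k + 1) + k*(k - 1)*(k - 2*sqrt(2)) + k*(k + 1)*(k - 2*sqrt(2)) + (k - 1)*(k + 1)*(k - 2*sqrt(2)) = 4*k^3 - 6*sqrt(2)*k^2 - 2*k + 2*sqrt(2)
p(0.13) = 0.34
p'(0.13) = 2.43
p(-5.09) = 1003.92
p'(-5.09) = -734.32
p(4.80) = 208.58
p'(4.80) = 240.10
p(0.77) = 0.65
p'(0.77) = -1.92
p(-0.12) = -0.35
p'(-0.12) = 2.94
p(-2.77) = 103.48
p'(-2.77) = -141.75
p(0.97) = 0.11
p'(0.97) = -3.44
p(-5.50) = 1339.84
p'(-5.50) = -908.35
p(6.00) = 666.03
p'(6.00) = 549.36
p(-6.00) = 1853.97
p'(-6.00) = -1154.64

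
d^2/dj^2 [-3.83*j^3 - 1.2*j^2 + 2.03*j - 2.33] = -22.98*j - 2.4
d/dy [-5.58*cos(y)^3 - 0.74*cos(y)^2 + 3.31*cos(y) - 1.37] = (16.74*cos(y)^2 + 1.48*cos(y) - 3.31)*sin(y)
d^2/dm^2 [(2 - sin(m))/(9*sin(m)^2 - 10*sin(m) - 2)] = (-81*sin(m)^5 + 558*sin(m)^4 - 486*sin(m)^3 - 608*sin(m)^2 + 1144*sin(m) - 512)/(-9*sin(m)^2 + 10*sin(m) + 2)^3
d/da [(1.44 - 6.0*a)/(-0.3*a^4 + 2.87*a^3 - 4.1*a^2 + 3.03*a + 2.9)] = (-5.4*a^4 + 36.168*a^3 - 36.9984*a^2 + 11.808*a - 21.7632)/(0.09*a^8 - 1.722*a^7 + 10.6969*a^6 - 25.352*a^5 + 32.4622*a^4 - 8.2*a^3 - 14.5991*a^2 + 17.574*a + 8.41)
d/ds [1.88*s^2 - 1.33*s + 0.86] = 3.76*s - 1.33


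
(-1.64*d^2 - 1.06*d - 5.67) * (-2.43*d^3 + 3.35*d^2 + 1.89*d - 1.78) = 3.9852*d^5 - 2.9182*d^4 + 7.1275*d^3 - 18.0787*d^2 - 8.8295*d + 10.0926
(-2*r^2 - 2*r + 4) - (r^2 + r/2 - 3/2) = -3*r^2 - 5*r/2 + 11/2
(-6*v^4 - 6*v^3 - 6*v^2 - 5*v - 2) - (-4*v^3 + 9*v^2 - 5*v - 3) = -6*v^4 - 2*v^3 - 15*v^2 + 1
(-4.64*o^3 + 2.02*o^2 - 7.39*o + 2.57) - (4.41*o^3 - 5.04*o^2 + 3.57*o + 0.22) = -9.05*o^3 + 7.06*o^2 - 10.96*o + 2.35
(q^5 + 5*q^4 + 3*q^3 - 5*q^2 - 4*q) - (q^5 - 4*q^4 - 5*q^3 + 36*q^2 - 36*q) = 9*q^4 + 8*q^3 - 41*q^2 + 32*q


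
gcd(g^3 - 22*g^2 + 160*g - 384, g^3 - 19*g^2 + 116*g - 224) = g - 8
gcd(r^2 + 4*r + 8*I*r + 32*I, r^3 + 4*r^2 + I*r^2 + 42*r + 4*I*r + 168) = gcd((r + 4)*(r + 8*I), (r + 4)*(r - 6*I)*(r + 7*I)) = r + 4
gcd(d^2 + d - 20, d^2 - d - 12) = d - 4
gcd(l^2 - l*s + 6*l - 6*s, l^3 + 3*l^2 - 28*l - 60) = l + 6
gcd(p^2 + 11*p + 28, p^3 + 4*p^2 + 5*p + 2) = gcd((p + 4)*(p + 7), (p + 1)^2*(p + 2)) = 1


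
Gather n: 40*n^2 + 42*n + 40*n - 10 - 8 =40*n^2 + 82*n - 18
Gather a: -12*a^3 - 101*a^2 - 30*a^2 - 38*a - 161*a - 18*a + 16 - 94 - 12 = -12*a^3 - 131*a^2 - 217*a - 90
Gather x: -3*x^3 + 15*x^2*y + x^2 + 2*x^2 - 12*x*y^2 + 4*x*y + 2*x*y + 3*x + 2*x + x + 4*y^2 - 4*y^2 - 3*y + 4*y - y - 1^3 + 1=-3*x^3 + x^2*(15*y + 3) + x*(-12*y^2 + 6*y + 6)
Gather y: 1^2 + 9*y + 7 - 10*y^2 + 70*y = -10*y^2 + 79*y + 8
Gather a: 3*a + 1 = 3*a + 1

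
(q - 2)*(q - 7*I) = q^2 - 2*q - 7*I*q + 14*I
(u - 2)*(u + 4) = u^2 + 2*u - 8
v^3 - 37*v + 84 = (v - 4)*(v - 3)*(v + 7)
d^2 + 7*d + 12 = (d + 3)*(d + 4)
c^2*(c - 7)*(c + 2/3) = c^4 - 19*c^3/3 - 14*c^2/3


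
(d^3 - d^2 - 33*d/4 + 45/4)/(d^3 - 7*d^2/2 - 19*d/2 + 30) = (d - 3/2)/(d - 4)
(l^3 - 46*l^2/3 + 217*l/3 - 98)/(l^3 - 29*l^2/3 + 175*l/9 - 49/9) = 3*(l - 6)/(3*l - 1)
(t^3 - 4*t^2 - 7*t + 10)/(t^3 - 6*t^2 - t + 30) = (t - 1)/(t - 3)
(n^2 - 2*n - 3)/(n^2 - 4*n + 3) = (n + 1)/(n - 1)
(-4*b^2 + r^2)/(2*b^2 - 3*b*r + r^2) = (2*b + r)/(-b + r)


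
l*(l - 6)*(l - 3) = l^3 - 9*l^2 + 18*l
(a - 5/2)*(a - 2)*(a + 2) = a^3 - 5*a^2/2 - 4*a + 10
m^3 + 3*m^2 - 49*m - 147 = (m - 7)*(m + 3)*(m + 7)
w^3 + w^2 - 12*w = w*(w - 3)*(w + 4)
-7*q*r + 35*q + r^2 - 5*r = (-7*q + r)*(r - 5)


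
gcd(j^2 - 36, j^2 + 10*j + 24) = j + 6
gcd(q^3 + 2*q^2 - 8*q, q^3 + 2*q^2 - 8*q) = q^3 + 2*q^2 - 8*q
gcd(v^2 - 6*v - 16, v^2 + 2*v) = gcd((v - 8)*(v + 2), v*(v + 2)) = v + 2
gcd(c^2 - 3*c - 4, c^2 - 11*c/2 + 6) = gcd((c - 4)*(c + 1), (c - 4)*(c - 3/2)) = c - 4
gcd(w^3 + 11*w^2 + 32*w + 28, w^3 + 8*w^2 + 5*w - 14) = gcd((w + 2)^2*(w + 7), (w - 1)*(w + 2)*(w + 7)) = w^2 + 9*w + 14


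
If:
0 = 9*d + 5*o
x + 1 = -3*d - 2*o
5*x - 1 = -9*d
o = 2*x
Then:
No Solution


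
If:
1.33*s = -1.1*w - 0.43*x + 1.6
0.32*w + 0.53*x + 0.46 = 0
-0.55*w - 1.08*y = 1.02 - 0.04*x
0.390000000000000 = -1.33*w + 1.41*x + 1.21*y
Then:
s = 2.11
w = -0.99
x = -0.27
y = -0.45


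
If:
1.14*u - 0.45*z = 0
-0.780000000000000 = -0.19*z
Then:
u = 1.62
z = 4.11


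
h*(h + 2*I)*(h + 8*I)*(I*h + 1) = I*h^4 - 9*h^3 - 6*I*h^2 - 16*h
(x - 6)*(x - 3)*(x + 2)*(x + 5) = x^4 - 2*x^3 - 35*x^2 + 36*x + 180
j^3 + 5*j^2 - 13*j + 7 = (j - 1)^2*(j + 7)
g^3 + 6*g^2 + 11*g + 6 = (g + 1)*(g + 2)*(g + 3)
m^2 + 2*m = m*(m + 2)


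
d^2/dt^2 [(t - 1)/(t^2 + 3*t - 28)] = 2*((t - 1)*(2*t + 3)^2 - (3*t + 2)*(t^2 + 3*t - 28))/(t^2 + 3*t - 28)^3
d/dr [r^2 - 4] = 2*r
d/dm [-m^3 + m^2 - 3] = m*(2 - 3*m)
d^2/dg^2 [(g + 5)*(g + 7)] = 2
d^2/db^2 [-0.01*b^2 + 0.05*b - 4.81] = -0.0200000000000000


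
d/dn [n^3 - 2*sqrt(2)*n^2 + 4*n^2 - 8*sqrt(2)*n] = 3*n^2 - 4*sqrt(2)*n + 8*n - 8*sqrt(2)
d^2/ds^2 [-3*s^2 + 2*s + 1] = -6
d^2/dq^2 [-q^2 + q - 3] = -2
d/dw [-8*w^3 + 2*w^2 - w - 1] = -24*w^2 + 4*w - 1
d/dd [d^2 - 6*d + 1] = 2*d - 6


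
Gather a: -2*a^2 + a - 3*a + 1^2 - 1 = -2*a^2 - 2*a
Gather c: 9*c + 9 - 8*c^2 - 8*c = -8*c^2 + c + 9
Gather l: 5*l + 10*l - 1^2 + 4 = 15*l + 3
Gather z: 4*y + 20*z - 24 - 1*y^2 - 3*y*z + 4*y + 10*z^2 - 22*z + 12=-y^2 + 8*y + 10*z^2 + z*(-3*y - 2) - 12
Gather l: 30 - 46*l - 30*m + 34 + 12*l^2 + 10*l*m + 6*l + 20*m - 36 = 12*l^2 + l*(10*m - 40) - 10*m + 28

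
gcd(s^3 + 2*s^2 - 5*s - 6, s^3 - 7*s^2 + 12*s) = 1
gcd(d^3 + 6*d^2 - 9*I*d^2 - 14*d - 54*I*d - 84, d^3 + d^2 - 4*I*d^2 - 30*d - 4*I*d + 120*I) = d + 6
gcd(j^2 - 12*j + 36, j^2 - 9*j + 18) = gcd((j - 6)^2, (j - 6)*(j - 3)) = j - 6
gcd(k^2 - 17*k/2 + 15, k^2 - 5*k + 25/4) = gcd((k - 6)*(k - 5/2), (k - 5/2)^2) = k - 5/2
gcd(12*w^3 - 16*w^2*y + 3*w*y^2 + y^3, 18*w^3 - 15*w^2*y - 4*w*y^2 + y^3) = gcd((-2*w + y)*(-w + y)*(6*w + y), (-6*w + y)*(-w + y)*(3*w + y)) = -w + y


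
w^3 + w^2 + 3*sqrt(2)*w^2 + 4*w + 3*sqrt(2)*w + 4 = (w + 1)*(w + sqrt(2))*(w + 2*sqrt(2))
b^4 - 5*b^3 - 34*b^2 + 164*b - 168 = (b - 7)*(b - 2)^2*(b + 6)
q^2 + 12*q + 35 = (q + 5)*(q + 7)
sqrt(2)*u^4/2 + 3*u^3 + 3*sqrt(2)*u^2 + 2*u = u*(u + sqrt(2))^2*(sqrt(2)*u/2 + 1)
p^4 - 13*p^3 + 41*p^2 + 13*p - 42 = (p - 7)*(p - 6)*(p - 1)*(p + 1)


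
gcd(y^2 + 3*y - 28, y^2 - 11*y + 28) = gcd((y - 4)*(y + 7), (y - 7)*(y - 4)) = y - 4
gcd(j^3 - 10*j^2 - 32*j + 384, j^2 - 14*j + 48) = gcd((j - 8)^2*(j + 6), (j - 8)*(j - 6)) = j - 8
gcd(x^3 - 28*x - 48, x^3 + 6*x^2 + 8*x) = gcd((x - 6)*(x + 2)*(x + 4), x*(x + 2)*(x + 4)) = x^2 + 6*x + 8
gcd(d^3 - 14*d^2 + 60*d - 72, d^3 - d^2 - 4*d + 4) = d - 2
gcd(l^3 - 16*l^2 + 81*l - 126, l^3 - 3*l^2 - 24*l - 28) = l - 7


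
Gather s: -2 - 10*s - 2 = -10*s - 4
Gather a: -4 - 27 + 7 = -24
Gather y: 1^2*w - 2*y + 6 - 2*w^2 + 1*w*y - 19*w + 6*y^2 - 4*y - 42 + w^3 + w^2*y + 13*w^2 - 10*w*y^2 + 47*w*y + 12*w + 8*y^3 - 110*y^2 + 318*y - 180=w^3 + 11*w^2 - 6*w + 8*y^3 + y^2*(-10*w - 104) + y*(w^2 + 48*w + 312) - 216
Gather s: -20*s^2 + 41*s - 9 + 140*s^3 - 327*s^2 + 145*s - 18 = 140*s^3 - 347*s^2 + 186*s - 27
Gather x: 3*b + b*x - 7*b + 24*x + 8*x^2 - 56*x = -4*b + 8*x^2 + x*(b - 32)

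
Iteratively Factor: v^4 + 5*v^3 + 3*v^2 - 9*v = (v - 1)*(v^3 + 6*v^2 + 9*v) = (v - 1)*(v + 3)*(v^2 + 3*v) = (v - 1)*(v + 3)^2*(v)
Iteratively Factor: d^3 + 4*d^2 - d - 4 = (d + 4)*(d^2 - 1) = (d - 1)*(d + 4)*(d + 1)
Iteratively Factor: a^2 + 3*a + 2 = (a + 1)*(a + 2)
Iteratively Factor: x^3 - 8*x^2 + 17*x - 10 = (x - 5)*(x^2 - 3*x + 2) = (x - 5)*(x - 2)*(x - 1)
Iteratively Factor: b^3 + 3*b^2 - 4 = (b + 2)*(b^2 + b - 2) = (b - 1)*(b + 2)*(b + 2)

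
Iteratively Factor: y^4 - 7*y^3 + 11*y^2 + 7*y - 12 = (y + 1)*(y^3 - 8*y^2 + 19*y - 12) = (y - 3)*(y + 1)*(y^2 - 5*y + 4) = (y - 4)*(y - 3)*(y + 1)*(y - 1)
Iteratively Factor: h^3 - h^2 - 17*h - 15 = (h + 3)*(h^2 - 4*h - 5) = (h - 5)*(h + 3)*(h + 1)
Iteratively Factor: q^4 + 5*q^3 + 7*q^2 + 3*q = (q)*(q^3 + 5*q^2 + 7*q + 3) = q*(q + 1)*(q^2 + 4*q + 3) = q*(q + 1)^2*(q + 3)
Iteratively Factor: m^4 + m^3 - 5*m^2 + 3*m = (m - 1)*(m^3 + 2*m^2 - 3*m) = m*(m - 1)*(m^2 + 2*m - 3) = m*(m - 1)^2*(m + 3)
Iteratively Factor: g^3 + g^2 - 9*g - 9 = (g - 3)*(g^2 + 4*g + 3) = (g - 3)*(g + 1)*(g + 3)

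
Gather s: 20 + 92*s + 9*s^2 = 9*s^2 + 92*s + 20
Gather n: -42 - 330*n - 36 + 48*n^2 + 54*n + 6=48*n^2 - 276*n - 72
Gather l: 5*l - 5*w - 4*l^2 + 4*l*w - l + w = -4*l^2 + l*(4*w + 4) - 4*w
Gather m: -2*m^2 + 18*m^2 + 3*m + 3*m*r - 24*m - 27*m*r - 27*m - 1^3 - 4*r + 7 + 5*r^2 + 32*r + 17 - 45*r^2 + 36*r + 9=16*m^2 + m*(-24*r - 48) - 40*r^2 + 64*r + 32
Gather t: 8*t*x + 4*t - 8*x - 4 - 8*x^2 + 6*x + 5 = t*(8*x + 4) - 8*x^2 - 2*x + 1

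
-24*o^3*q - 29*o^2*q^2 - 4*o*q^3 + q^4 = q*(-8*o + q)*(o + q)*(3*o + q)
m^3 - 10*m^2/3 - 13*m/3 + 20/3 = (m - 4)*(m - 1)*(m + 5/3)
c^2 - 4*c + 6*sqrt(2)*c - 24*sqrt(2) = (c - 4)*(c + 6*sqrt(2))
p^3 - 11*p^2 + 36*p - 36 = (p - 6)*(p - 3)*(p - 2)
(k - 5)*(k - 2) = k^2 - 7*k + 10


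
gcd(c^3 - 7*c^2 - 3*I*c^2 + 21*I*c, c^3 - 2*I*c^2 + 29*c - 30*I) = 1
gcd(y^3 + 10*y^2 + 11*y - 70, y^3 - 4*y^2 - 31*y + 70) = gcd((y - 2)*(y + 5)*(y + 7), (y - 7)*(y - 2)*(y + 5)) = y^2 + 3*y - 10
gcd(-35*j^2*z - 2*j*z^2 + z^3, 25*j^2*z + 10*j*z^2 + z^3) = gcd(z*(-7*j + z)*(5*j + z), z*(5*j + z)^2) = 5*j*z + z^2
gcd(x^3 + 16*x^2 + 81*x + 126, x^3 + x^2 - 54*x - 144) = x^2 + 9*x + 18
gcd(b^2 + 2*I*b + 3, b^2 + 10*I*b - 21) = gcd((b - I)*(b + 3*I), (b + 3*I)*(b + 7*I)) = b + 3*I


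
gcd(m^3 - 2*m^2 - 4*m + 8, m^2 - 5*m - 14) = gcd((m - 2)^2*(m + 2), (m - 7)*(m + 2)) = m + 2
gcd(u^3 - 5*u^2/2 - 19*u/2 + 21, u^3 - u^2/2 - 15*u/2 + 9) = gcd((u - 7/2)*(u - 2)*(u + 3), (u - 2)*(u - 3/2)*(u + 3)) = u^2 + u - 6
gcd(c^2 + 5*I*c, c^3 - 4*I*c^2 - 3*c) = c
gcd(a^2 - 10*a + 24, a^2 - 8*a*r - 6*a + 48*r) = a - 6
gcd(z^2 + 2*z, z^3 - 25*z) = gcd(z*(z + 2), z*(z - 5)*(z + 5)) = z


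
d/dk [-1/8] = 0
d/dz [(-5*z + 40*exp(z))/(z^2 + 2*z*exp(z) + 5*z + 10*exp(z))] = 5*((z - 8*exp(z))*(2*z*exp(z) + 2*z + 12*exp(z) + 5) + (8*exp(z) - 1)*(z^2 + 2*z*exp(z) + 5*z + 10*exp(z)))/(z^2 + 2*z*exp(z) + 5*z + 10*exp(z))^2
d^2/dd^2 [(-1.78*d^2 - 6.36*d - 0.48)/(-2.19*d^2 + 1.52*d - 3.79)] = (1.4210854715202e-14*d^4 + 72.85692*d^3 - 74.8323*d^2 - 326.31876*d + 118.66346)/(10.503459*d^6 - 21.870216*d^5 + 69.710985*d^4 - 79.20872*d^3 + 120.641385*d^2 - 65.500296*d + 54.439939)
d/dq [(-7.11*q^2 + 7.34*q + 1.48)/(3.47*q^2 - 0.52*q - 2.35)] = (-21.7726*q^2 + 23.1458*q - 16.4794)/(12.0409*q^4 - 3.6088*q^3 - 16.0386*q^2 + 2.444*q + 5.5225)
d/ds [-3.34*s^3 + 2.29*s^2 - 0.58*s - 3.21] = -10.02*s^2 + 4.58*s - 0.58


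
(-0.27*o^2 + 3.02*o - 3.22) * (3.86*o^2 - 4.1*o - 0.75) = -1.0422*o^4 + 12.7642*o^3 - 24.6087*o^2 + 10.937*o + 2.415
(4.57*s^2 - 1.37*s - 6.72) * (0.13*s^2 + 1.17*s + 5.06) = 0.5941*s^4 + 5.1688*s^3 + 20.6477*s^2 - 14.7946*s - 34.0032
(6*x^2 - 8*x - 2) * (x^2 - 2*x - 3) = 6*x^4 - 20*x^3 - 4*x^2 + 28*x + 6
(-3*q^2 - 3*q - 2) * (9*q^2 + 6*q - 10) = -27*q^4 - 45*q^3 - 6*q^2 + 18*q + 20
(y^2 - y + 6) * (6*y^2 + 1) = 6*y^4 - 6*y^3 + 37*y^2 - y + 6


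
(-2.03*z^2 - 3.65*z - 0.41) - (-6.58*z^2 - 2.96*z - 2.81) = 4.55*z^2 - 0.69*z + 2.4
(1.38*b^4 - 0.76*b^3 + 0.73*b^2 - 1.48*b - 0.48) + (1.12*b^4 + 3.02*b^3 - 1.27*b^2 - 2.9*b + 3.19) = 2.5*b^4 + 2.26*b^3 - 0.54*b^2 - 4.38*b + 2.71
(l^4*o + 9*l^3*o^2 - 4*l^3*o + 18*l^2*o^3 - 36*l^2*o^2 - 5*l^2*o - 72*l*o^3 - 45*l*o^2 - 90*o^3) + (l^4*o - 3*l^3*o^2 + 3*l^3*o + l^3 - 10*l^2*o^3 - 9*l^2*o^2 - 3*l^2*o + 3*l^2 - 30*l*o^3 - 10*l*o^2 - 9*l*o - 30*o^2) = 2*l^4*o + 6*l^3*o^2 - l^3*o + l^3 + 8*l^2*o^3 - 45*l^2*o^2 - 8*l^2*o + 3*l^2 - 102*l*o^3 - 55*l*o^2 - 9*l*o - 90*o^3 - 30*o^2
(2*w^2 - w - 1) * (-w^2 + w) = -2*w^4 + 3*w^3 - w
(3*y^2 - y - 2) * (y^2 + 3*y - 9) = 3*y^4 + 8*y^3 - 32*y^2 + 3*y + 18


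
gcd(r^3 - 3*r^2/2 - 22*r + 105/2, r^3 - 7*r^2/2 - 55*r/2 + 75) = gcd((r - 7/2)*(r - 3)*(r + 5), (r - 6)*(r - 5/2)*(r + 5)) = r + 5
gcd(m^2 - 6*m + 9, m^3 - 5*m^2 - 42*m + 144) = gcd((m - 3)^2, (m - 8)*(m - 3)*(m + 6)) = m - 3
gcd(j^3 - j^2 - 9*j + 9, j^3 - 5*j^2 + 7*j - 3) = j^2 - 4*j + 3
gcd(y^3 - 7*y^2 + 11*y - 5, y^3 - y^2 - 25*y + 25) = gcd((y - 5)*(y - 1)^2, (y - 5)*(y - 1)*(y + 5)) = y^2 - 6*y + 5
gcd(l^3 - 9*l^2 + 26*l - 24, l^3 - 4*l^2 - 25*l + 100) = l - 4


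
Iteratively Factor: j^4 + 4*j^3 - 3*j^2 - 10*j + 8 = (j - 1)*(j^3 + 5*j^2 + 2*j - 8) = (j - 1)*(j + 2)*(j^2 + 3*j - 4) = (j - 1)*(j + 2)*(j + 4)*(j - 1)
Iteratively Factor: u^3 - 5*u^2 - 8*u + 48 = (u - 4)*(u^2 - u - 12) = (u - 4)*(u + 3)*(u - 4)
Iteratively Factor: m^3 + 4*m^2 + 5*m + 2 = (m + 1)*(m^2 + 3*m + 2) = (m + 1)^2*(m + 2)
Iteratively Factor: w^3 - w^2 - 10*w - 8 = (w + 1)*(w^2 - 2*w - 8) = (w + 1)*(w + 2)*(w - 4)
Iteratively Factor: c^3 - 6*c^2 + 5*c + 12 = (c - 3)*(c^2 - 3*c - 4) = (c - 3)*(c + 1)*(c - 4)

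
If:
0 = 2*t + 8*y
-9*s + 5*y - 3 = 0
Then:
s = 5*y/9 - 1/3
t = -4*y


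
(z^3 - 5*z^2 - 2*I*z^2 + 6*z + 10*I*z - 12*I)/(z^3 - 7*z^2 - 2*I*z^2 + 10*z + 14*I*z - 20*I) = (z - 3)/(z - 5)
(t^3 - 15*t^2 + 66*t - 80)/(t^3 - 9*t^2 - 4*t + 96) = (t^2 - 7*t + 10)/(t^2 - t - 12)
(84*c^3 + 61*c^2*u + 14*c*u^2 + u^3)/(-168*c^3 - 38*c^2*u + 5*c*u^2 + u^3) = (3*c + u)/(-6*c + u)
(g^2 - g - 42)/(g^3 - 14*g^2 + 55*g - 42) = (g + 6)/(g^2 - 7*g + 6)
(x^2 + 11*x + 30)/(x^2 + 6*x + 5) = (x + 6)/(x + 1)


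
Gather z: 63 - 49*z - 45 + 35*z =18 - 14*z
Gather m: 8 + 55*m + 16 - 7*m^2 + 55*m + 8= -7*m^2 + 110*m + 32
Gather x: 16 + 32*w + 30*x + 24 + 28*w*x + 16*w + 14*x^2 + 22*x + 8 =48*w + 14*x^2 + x*(28*w + 52) + 48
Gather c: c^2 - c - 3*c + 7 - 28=c^2 - 4*c - 21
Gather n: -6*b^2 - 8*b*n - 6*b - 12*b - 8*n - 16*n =-6*b^2 - 18*b + n*(-8*b - 24)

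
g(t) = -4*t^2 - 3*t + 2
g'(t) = -8*t - 3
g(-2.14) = -9.90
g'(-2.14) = 14.12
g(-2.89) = -22.74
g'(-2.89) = 20.12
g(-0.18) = 2.41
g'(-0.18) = -1.56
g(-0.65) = 2.26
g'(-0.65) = 2.20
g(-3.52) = -37.00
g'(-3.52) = 25.16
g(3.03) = -43.81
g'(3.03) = -27.24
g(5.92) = -155.95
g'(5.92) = -50.36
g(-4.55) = -67.16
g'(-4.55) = 33.40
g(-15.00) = -853.00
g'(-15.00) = 117.00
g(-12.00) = -538.00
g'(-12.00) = 93.00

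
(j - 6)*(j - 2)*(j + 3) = j^3 - 5*j^2 - 12*j + 36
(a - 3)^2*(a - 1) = a^3 - 7*a^2 + 15*a - 9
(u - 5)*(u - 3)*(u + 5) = u^3 - 3*u^2 - 25*u + 75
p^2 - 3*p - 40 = (p - 8)*(p + 5)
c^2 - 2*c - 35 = (c - 7)*(c + 5)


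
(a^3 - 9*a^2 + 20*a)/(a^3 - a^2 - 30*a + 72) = a*(a - 5)/(a^2 + 3*a - 18)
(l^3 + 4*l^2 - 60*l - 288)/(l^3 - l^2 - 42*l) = (l^2 - 2*l - 48)/(l*(l - 7))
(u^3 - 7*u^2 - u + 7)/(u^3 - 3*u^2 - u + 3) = (u - 7)/(u - 3)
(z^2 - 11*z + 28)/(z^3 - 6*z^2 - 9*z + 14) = (z - 4)/(z^2 + z - 2)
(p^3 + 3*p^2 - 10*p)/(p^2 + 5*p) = p - 2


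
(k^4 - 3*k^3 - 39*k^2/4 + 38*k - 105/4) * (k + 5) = k^5 + 2*k^4 - 99*k^3/4 - 43*k^2/4 + 655*k/4 - 525/4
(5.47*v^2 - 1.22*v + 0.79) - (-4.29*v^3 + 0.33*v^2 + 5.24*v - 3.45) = 4.29*v^3 + 5.14*v^2 - 6.46*v + 4.24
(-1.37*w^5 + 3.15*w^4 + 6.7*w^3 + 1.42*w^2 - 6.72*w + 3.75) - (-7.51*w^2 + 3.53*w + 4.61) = -1.37*w^5 + 3.15*w^4 + 6.7*w^3 + 8.93*w^2 - 10.25*w - 0.86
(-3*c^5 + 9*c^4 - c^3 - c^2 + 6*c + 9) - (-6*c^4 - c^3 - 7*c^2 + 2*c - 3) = -3*c^5 + 15*c^4 + 6*c^2 + 4*c + 12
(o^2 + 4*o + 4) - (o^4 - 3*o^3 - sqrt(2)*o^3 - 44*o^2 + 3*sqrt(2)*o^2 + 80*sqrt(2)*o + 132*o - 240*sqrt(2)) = -o^4 + sqrt(2)*o^3 + 3*o^3 - 3*sqrt(2)*o^2 + 45*o^2 - 128*o - 80*sqrt(2)*o + 4 + 240*sqrt(2)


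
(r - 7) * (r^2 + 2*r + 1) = r^3 - 5*r^2 - 13*r - 7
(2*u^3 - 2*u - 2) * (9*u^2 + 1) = 18*u^5 - 16*u^3 - 18*u^2 - 2*u - 2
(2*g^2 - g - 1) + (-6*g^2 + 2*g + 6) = -4*g^2 + g + 5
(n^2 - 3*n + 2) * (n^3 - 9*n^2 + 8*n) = n^5 - 12*n^4 + 37*n^3 - 42*n^2 + 16*n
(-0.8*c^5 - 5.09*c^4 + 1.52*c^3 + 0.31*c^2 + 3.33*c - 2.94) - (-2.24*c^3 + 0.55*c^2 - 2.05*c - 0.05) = -0.8*c^5 - 5.09*c^4 + 3.76*c^3 - 0.24*c^2 + 5.38*c - 2.89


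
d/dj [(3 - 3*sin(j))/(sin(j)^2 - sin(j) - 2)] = 3*(sin(j)^2 - 2*sin(j) + 3)*cos(j)/(sin(j) + cos(j)^2 + 1)^2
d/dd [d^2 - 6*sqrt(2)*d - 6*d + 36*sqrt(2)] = 2*d - 6*sqrt(2) - 6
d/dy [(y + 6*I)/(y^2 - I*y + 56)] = (y^2 - I*y - (y + 6*I)*(2*y - I) + 56)/(y^2 - I*y + 56)^2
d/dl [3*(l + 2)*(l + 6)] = 6*l + 24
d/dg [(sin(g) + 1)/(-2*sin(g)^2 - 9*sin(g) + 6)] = (4*sin(g) - cos(2*g) + 16)*cos(g)/(9*sin(g) - cos(2*g) - 5)^2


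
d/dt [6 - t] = -1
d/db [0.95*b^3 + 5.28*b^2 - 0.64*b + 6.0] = 2.85*b^2 + 10.56*b - 0.64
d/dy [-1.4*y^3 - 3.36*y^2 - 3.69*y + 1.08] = -4.2*y^2 - 6.72*y - 3.69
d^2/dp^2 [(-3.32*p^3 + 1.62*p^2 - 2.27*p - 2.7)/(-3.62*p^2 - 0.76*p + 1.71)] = (-5.6843418860808e-14*p^5 + 2.8421709430404e-14*p^4 + 113.346056*p^3 + 126.234504*p^2 + 187.128036*p + 32.97222)/(47.437928*p^6 + 29.878032*p^5 - 60.952836*p^4 - 27.788336*p^3 + 28.792638*p^2 + 6.666948*p - 5.000211)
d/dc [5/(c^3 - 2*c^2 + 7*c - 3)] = 5*(-3*c^2 + 4*c - 7)/(c^3 - 2*c^2 + 7*c - 3)^2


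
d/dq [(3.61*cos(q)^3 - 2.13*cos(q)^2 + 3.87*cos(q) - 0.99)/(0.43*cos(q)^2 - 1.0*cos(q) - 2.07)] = (-1.5523*cos(q)^4 + 7.22*cos(q)^3 + 21.9522*cos(q)^2 - 9.6696*cos(q) + 9.0009)*sin(q)/(0.1849*cos(q)^4 - 0.86*cos(q)^3 - 0.7802*cos(q)^2 + 4.14*cos(q) + 4.2849)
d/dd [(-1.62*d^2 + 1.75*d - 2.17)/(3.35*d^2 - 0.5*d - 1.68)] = (-5.0525*d^2 + 19.9822*d - 4.025)/(11.2225*d^4 - 3.35*d^3 - 11.006*d^2 + 1.68*d + 2.8224)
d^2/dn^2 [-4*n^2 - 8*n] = -8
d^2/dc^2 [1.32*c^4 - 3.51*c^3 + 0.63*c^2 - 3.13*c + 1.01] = 15.84*c^2 - 21.06*c + 1.26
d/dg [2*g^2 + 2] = 4*g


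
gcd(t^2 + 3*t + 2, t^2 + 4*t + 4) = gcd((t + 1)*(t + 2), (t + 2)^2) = t + 2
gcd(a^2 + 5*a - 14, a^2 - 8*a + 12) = a - 2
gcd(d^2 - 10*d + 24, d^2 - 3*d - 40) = 1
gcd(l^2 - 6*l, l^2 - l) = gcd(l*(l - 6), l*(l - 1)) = l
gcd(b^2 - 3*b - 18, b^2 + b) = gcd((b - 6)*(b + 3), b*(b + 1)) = 1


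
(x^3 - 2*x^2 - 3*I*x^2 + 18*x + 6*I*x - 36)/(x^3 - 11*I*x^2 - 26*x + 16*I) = (x^3 - x^2*(2 + 3*I) + 6*x*(3 + I) - 36)/(x^3 - 11*I*x^2 - 26*x + 16*I)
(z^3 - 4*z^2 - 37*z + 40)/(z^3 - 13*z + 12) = (z^2 - 3*z - 40)/(z^2 + z - 12)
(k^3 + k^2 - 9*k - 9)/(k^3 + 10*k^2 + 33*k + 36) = (k^2 - 2*k - 3)/(k^2 + 7*k + 12)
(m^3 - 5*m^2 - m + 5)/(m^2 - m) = m - 4 - 5/m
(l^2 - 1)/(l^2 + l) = (l - 1)/l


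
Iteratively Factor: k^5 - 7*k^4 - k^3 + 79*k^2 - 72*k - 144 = (k - 3)*(k^4 - 4*k^3 - 13*k^2 + 40*k + 48) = (k - 4)*(k - 3)*(k^3 - 13*k - 12) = (k - 4)*(k - 3)*(k + 3)*(k^2 - 3*k - 4) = (k - 4)^2*(k - 3)*(k + 3)*(k + 1)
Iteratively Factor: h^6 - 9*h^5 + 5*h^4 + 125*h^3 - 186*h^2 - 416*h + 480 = (h - 5)*(h^5 - 4*h^4 - 15*h^3 + 50*h^2 + 64*h - 96) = (h - 5)*(h + 3)*(h^4 - 7*h^3 + 6*h^2 + 32*h - 32) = (h - 5)*(h - 4)*(h + 3)*(h^3 - 3*h^2 - 6*h + 8) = (h - 5)*(h - 4)*(h + 2)*(h + 3)*(h^2 - 5*h + 4) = (h - 5)*(h - 4)^2*(h + 2)*(h + 3)*(h - 1)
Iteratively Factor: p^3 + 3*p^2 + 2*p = (p)*(p^2 + 3*p + 2) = p*(p + 2)*(p + 1)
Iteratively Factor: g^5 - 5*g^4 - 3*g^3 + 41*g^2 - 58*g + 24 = (g + 3)*(g^4 - 8*g^3 + 21*g^2 - 22*g + 8) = (g - 1)*(g + 3)*(g^3 - 7*g^2 + 14*g - 8) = (g - 1)^2*(g + 3)*(g^2 - 6*g + 8) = (g - 2)*(g - 1)^2*(g + 3)*(g - 4)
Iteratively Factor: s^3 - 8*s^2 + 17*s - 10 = (s - 1)*(s^2 - 7*s + 10) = (s - 5)*(s - 1)*(s - 2)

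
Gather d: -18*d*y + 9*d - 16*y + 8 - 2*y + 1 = d*(9 - 18*y) - 18*y + 9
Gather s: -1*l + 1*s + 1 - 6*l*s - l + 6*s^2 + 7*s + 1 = -2*l + 6*s^2 + s*(8 - 6*l) + 2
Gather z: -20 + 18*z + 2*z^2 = 2*z^2 + 18*z - 20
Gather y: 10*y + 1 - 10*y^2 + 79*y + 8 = -10*y^2 + 89*y + 9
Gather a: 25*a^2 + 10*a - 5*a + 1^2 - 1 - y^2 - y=25*a^2 + 5*a - y^2 - y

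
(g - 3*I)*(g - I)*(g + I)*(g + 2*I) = g^4 - I*g^3 + 7*g^2 - I*g + 6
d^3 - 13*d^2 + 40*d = d*(d - 8)*(d - 5)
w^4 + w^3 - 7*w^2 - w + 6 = (w - 2)*(w - 1)*(w + 1)*(w + 3)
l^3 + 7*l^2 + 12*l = l*(l + 3)*(l + 4)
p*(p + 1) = p^2 + p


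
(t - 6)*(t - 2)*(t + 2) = t^3 - 6*t^2 - 4*t + 24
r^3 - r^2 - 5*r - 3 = (r - 3)*(r + 1)^2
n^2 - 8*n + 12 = (n - 6)*(n - 2)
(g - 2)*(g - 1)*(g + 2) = g^3 - g^2 - 4*g + 4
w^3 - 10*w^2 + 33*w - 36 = (w - 4)*(w - 3)^2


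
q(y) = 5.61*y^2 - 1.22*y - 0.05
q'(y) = 11.22*y - 1.22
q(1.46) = 10.13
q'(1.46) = 15.16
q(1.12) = 5.62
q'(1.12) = 11.35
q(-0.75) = 4.02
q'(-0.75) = -9.64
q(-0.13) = 0.20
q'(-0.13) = -2.68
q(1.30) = 7.84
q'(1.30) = 13.37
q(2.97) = 45.81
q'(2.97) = 32.10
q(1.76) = 15.18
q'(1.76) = 18.53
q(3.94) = 82.23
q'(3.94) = 42.99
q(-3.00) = 54.10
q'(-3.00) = -34.88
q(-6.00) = 209.23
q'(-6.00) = -68.54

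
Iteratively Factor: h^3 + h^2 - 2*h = (h - 1)*(h^2 + 2*h) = h*(h - 1)*(h + 2)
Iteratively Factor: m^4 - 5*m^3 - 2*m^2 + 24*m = (m - 3)*(m^3 - 2*m^2 - 8*m) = (m - 3)*(m + 2)*(m^2 - 4*m) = m*(m - 3)*(m + 2)*(m - 4)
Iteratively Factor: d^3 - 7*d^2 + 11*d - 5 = (d - 1)*(d^2 - 6*d + 5) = (d - 5)*(d - 1)*(d - 1)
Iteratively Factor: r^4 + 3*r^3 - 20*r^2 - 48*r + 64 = (r - 4)*(r^3 + 7*r^2 + 8*r - 16) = (r - 4)*(r + 4)*(r^2 + 3*r - 4) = (r - 4)*(r - 1)*(r + 4)*(r + 4)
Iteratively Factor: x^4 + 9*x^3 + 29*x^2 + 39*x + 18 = (x + 3)*(x^3 + 6*x^2 + 11*x + 6) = (x + 2)*(x + 3)*(x^2 + 4*x + 3) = (x + 2)*(x + 3)^2*(x + 1)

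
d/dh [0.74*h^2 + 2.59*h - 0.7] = 1.48*h + 2.59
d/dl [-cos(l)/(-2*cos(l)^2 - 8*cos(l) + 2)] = (cos(l)^2 + 1)*sin(l)/(2*(-sin(l)^2 + 4*cos(l))^2)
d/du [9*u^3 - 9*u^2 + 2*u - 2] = 27*u^2 - 18*u + 2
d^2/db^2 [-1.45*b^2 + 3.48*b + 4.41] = -2.90000000000000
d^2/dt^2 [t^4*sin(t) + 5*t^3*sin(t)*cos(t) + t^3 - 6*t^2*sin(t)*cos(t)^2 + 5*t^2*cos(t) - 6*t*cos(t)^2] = -t^4*sin(t) - 10*t^3*sin(2*t) + 8*t^3*cos(t) + 27*t^2*sin(t)/2 + 27*t^2*sin(3*t)/2 - 5*t^2*cos(t) + 30*t^2*cos(2*t) - 20*t*sin(t) + 15*t*sin(2*t) - 6*t*cos(t) + 12*t*cos(2*t) - 18*t*cos(3*t) + 6*t - 3*sin(t) + 12*sin(2*t) - 3*sin(3*t) + 10*cos(t)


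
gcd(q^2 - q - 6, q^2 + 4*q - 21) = q - 3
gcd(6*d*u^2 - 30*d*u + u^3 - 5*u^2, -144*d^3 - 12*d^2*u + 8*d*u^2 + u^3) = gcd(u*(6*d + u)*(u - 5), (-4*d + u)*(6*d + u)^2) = 6*d + u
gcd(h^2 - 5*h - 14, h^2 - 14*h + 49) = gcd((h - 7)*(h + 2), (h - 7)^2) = h - 7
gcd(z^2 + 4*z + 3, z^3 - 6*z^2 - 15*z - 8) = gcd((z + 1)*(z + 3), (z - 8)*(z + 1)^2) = z + 1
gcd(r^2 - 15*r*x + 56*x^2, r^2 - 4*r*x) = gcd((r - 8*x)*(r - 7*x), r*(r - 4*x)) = 1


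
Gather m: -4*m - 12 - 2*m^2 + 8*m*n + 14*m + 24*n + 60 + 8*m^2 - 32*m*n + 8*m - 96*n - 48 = 6*m^2 + m*(18 - 24*n) - 72*n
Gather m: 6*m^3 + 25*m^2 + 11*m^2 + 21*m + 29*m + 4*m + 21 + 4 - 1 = 6*m^3 + 36*m^2 + 54*m + 24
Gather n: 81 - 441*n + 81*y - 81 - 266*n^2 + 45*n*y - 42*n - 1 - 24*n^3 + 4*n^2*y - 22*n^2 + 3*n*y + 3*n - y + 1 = -24*n^3 + n^2*(4*y - 288) + n*(48*y - 480) + 80*y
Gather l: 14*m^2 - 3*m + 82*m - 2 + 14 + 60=14*m^2 + 79*m + 72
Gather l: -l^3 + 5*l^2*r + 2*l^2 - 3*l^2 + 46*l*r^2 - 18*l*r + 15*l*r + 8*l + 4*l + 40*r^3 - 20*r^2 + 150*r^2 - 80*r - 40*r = -l^3 + l^2*(5*r - 1) + l*(46*r^2 - 3*r + 12) + 40*r^3 + 130*r^2 - 120*r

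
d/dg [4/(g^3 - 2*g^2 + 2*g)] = 4*(-3*g^2 + 4*g - 2)/(g^2*(g^2 - 2*g + 2)^2)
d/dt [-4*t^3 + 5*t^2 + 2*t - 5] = -12*t^2 + 10*t + 2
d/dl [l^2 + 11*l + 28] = 2*l + 11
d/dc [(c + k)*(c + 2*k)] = 2*c + 3*k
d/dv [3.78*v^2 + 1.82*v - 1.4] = 7.56*v + 1.82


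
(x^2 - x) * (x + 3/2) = x^3 + x^2/2 - 3*x/2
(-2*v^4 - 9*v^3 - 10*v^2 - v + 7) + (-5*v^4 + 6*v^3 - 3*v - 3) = -7*v^4 - 3*v^3 - 10*v^2 - 4*v + 4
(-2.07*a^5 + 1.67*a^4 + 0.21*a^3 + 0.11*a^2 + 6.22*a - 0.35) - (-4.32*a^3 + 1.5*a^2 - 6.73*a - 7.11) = -2.07*a^5 + 1.67*a^4 + 4.53*a^3 - 1.39*a^2 + 12.95*a + 6.76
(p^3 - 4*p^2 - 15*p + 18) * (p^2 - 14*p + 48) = p^5 - 18*p^4 + 89*p^3 + 36*p^2 - 972*p + 864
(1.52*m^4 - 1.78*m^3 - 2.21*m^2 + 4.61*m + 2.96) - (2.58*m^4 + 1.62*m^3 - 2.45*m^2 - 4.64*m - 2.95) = -1.06*m^4 - 3.4*m^3 + 0.24*m^2 + 9.25*m + 5.91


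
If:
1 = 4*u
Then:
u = 1/4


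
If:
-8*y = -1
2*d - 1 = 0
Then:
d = 1/2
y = 1/8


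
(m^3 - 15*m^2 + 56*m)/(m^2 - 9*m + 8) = m*(m - 7)/(m - 1)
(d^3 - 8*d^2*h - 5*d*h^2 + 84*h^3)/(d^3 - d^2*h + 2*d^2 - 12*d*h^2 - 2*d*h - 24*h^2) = (d - 7*h)/(d + 2)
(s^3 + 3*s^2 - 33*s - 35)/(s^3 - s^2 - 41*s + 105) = (s + 1)/(s - 3)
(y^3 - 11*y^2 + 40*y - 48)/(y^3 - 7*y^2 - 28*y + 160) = (y^2 - 7*y + 12)/(y^2 - 3*y - 40)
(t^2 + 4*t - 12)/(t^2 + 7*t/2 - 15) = 2*(t - 2)/(2*t - 5)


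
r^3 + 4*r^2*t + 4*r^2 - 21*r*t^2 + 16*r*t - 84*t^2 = (r + 4)*(r - 3*t)*(r + 7*t)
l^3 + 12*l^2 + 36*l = l*(l + 6)^2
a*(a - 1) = a^2 - a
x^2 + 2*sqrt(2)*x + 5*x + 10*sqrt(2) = (x + 5)*(x + 2*sqrt(2))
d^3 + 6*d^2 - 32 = (d - 2)*(d + 4)^2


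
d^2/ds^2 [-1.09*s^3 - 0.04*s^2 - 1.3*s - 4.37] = -6.54*s - 0.08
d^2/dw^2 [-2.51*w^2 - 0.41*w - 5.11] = -5.02000000000000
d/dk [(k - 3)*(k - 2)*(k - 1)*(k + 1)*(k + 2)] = 5*k^4 - 12*k^3 - 15*k^2 + 30*k + 4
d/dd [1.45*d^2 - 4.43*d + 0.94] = 2.9*d - 4.43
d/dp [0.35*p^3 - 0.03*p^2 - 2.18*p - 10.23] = 1.05*p^2 - 0.06*p - 2.18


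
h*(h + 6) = h^2 + 6*h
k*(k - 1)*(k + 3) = k^3 + 2*k^2 - 3*k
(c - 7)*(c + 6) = c^2 - c - 42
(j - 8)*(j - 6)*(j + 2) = j^3 - 12*j^2 + 20*j + 96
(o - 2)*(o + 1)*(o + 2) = o^3 + o^2 - 4*o - 4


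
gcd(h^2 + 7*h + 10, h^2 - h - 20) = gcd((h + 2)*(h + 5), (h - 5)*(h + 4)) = 1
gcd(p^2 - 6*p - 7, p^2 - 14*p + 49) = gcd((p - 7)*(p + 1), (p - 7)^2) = p - 7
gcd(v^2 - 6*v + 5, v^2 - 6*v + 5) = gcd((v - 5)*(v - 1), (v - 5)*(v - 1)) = v^2 - 6*v + 5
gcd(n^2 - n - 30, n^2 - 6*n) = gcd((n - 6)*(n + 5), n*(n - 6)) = n - 6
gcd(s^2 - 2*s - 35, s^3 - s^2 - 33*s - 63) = s - 7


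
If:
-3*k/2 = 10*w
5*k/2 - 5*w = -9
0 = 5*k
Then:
No Solution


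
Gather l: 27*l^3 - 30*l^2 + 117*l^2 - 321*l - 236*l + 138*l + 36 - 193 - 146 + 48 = 27*l^3 + 87*l^2 - 419*l - 255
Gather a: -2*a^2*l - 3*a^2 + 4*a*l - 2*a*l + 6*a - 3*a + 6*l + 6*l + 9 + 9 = a^2*(-2*l - 3) + a*(2*l + 3) + 12*l + 18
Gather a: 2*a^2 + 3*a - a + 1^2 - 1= 2*a^2 + 2*a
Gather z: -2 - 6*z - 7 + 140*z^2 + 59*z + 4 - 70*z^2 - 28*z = 70*z^2 + 25*z - 5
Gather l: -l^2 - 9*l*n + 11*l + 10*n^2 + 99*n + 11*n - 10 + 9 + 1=-l^2 + l*(11 - 9*n) + 10*n^2 + 110*n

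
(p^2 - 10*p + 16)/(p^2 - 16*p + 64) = (p - 2)/(p - 8)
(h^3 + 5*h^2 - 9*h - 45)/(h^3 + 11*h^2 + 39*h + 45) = (h - 3)/(h + 3)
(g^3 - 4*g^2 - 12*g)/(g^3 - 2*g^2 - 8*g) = (g - 6)/(g - 4)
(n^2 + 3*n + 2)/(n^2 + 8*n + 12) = (n + 1)/(n + 6)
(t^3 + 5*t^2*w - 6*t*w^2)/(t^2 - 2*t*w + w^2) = t*(t + 6*w)/(t - w)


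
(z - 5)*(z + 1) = z^2 - 4*z - 5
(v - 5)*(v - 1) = v^2 - 6*v + 5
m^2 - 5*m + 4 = (m - 4)*(m - 1)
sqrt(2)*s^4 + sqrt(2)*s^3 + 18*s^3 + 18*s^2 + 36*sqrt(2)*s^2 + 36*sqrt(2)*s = s*(s + 3*sqrt(2))*(s + 6*sqrt(2))*(sqrt(2)*s + sqrt(2))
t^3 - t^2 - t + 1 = (t - 1)^2*(t + 1)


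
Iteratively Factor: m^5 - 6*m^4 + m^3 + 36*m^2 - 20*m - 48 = (m - 4)*(m^4 - 2*m^3 - 7*m^2 + 8*m + 12) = (m - 4)*(m + 2)*(m^3 - 4*m^2 + m + 6) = (m - 4)*(m - 2)*(m + 2)*(m^2 - 2*m - 3) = (m - 4)*(m - 2)*(m + 1)*(m + 2)*(m - 3)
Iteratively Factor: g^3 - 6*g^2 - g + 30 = (g + 2)*(g^2 - 8*g + 15) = (g - 5)*(g + 2)*(g - 3)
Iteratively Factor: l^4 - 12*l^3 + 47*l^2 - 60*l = (l)*(l^3 - 12*l^2 + 47*l - 60) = l*(l - 3)*(l^2 - 9*l + 20) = l*(l - 4)*(l - 3)*(l - 5)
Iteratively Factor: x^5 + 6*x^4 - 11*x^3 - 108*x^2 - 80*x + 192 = (x + 4)*(x^4 + 2*x^3 - 19*x^2 - 32*x + 48) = (x - 1)*(x + 4)*(x^3 + 3*x^2 - 16*x - 48) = (x - 1)*(x + 4)^2*(x^2 - x - 12) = (x - 1)*(x + 3)*(x + 4)^2*(x - 4)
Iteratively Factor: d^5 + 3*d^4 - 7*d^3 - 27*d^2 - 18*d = (d - 3)*(d^4 + 6*d^3 + 11*d^2 + 6*d) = (d - 3)*(d + 2)*(d^3 + 4*d^2 + 3*d) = (d - 3)*(d + 2)*(d + 3)*(d^2 + d) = (d - 3)*(d + 1)*(d + 2)*(d + 3)*(d)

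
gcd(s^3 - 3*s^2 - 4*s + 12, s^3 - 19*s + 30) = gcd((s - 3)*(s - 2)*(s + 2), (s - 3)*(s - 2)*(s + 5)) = s^2 - 5*s + 6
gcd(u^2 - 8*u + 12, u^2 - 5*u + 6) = u - 2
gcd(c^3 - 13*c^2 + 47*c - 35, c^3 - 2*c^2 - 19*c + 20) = c^2 - 6*c + 5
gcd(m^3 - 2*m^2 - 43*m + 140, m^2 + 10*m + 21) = m + 7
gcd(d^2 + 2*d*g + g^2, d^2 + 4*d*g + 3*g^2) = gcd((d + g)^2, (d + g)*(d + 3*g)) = d + g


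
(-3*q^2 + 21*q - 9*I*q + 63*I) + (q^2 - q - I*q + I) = -2*q^2 + 20*q - 10*I*q + 64*I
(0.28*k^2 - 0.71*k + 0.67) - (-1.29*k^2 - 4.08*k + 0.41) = 1.57*k^2 + 3.37*k + 0.26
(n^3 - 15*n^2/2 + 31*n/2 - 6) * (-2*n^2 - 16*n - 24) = -2*n^5 - n^4 + 65*n^3 - 56*n^2 - 276*n + 144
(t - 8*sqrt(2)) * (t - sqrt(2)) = t^2 - 9*sqrt(2)*t + 16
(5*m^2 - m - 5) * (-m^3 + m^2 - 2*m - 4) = -5*m^5 + 6*m^4 - 6*m^3 - 23*m^2 + 14*m + 20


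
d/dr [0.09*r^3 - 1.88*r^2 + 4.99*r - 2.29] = 0.27*r^2 - 3.76*r + 4.99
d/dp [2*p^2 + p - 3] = 4*p + 1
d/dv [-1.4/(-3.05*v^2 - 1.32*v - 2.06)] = (-8.54*v - 1.848)/(3.05*v^2 + 1.32*v + 2.06)^2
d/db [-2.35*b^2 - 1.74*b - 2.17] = -4.7*b - 1.74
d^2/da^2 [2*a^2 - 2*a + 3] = 4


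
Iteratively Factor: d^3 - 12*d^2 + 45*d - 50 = (d - 5)*(d^2 - 7*d + 10) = (d - 5)^2*(d - 2)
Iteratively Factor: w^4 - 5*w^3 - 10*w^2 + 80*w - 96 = (w - 2)*(w^3 - 3*w^2 - 16*w + 48) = (w - 4)*(w - 2)*(w^2 + w - 12) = (w - 4)*(w - 2)*(w + 4)*(w - 3)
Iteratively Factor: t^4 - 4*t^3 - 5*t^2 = (t + 1)*(t^3 - 5*t^2) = t*(t + 1)*(t^2 - 5*t) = t^2*(t + 1)*(t - 5)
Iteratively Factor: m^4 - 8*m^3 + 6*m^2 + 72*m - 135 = (m - 3)*(m^3 - 5*m^2 - 9*m + 45) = (m - 3)*(m + 3)*(m^2 - 8*m + 15) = (m - 3)^2*(m + 3)*(m - 5)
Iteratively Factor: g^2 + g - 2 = (g + 2)*(g - 1)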